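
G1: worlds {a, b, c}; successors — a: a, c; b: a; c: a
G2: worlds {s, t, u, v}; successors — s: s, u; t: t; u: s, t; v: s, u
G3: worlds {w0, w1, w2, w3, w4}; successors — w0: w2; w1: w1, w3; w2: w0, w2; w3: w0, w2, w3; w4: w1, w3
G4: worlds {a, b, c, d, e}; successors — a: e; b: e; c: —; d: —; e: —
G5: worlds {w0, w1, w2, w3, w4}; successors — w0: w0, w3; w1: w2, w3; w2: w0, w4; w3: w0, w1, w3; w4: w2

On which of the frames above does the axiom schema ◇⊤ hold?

G1, G2, G3, G5

The schema corresponds to seriality: ∀x ∃y Rxy.
G1: condition met.
G2: condition met.
G3: condition met.
G4: fails — world c has no successor.
G5: condition met.
Valid on: G1, G2, G3, G5.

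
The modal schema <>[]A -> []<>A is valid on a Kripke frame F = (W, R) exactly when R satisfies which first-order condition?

This is the .2 axiom.
It corresponds to convergence: forall x forall y forall z (Rxy & Rxz -> exists w (Ryw & Rzw)).

Convergence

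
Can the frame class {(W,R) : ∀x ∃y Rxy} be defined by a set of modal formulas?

Yes: it is seriality, defined by the D schema □r → ◇r.
Suppose □r→◇r is valid. At any x set V(r)=W. Then □r at x, so ◇r at x, so x has a successor.

Yes, by □r → ◇r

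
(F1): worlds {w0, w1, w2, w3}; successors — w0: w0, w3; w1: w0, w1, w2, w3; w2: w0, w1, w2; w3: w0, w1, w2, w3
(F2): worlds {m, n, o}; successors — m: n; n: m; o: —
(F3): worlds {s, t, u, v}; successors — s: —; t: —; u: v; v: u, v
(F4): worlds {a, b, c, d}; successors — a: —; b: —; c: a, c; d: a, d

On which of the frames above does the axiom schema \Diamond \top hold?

Frame correspondent (Sahlqvist): \forall x \exists y Rxy — i.e. seriality.
(F1): ✓.
(F2): fails — world o has no successor.
(F3): fails — world s has no successor.
(F4): fails — world a has no successor.
Valid on: (F1).

(F1)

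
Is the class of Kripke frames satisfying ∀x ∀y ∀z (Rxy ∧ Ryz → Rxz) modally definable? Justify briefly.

Yes — defined by □q → □□q

The condition is transitivity. A defining modal formula is □q → □□q.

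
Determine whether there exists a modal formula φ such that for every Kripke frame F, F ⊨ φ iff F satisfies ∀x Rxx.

Yes, by □p → p

Yes: it is reflexivity, defined by the T schema □p → p.
Suppose □p→p is valid. At any x set V(p)={w : Rxw}. Then □p holds at x, so p holds at x, i.e. Rxx.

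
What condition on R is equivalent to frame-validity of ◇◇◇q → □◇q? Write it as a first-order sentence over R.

∀x ∀y ∀z ((xR³y ∧ xRz) → ∃w (y = w ∧ zRw))

This is a Sahlqvist (Geach-type) schema ◇^3□^0q → □^1◇^1q.
First-order correspondent: ∀x ∀y ∀z ((xR³y ∧ xRz) → ∃w (y = w ∧ zRw)).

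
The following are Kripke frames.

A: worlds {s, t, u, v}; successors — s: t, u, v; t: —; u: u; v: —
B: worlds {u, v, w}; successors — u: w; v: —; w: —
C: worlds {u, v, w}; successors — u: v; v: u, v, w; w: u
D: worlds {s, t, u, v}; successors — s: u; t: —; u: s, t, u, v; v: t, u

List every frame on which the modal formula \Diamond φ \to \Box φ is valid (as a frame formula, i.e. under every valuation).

B

Frame correspondent (Sahlqvist): \forall x \forall y \forall z (Rxy \wedge Rxz \to y = z) — i.e. partial functionality.
A: fails — s sees both t and u.
B: holds.
C: fails — v sees both u and v.
D: fails — u sees both s and t.
Valid on: B.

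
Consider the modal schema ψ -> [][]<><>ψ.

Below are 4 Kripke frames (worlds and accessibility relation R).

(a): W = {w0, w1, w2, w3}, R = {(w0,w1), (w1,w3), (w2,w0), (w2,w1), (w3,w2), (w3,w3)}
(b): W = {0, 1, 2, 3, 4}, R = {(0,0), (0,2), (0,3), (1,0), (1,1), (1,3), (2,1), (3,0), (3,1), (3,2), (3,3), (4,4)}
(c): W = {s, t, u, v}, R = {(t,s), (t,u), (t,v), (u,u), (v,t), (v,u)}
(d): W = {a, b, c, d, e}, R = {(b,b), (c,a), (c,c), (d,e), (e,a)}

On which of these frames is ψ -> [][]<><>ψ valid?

(a), (b)

This is the axiom for a generalized confluence (Geach) condition; its first-order frame correspondent is forall x forall z (x R^2 z -> exists w (x = w & z R^2 w)).
(a): ✓.
(b): ✓.
(c): fails — tR²u but no w with t=w and uR²w.
(d): fails — cR²a but no w with c=w and aR²w.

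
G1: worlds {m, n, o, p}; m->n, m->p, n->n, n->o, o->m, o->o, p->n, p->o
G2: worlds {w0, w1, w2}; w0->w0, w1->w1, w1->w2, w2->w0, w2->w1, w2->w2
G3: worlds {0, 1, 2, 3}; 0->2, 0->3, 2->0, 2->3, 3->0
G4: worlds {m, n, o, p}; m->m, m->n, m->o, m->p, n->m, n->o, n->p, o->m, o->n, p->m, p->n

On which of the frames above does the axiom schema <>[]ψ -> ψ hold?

G4

The schema corresponds to symmetry: forall x forall y (Rxy -> Ryx).
G1: fails — Rom but not Rmo.
G2: fails — Rw2w0 but not Rw0w2.
G3: fails — R23 but not R32.
G4: ✓.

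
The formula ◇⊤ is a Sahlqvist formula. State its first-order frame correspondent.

◇⊤ holds at w iff w has a successor, so frame-validity of ◇⊤ is exactly seriality. Equivalently via □A → ◇A:
Suppose □A→◇A is valid. At any x set V(A)=W. Then □A at x, so ◇A at x, so x has a successor.

seriality: ∀x ∃y Rxy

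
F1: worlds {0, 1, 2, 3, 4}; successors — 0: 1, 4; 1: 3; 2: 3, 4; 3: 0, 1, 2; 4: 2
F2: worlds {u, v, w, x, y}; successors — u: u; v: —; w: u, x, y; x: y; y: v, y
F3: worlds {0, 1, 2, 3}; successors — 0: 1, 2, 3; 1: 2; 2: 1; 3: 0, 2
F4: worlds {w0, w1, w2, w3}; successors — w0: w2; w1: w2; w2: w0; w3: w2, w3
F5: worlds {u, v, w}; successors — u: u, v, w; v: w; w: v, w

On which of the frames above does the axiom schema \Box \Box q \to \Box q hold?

F5

The schema corresponds to density: \forall x \forall y (Rxy \to \exists z (Rxz \wedge Rzy)).
F1: fails — R32 but no z with R3z and Rz2.
F2: fails — Rwx but no z with Rwz and Rzx.
F3: fails — R12 but no z with R1z and Rz2.
F4: fails — Rw1w2 but no z with Rw1z and Rzw2.
F5: holds.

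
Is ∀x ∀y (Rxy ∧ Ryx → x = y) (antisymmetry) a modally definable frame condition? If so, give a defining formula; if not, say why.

If a class were modally definable it would be closed under surjective bounded morphisms (Goldblatt–Thomason).
The 6-cycle (worlds 0,1,2,3,4,5 with 0→1→2→3→4→5→0) is antisymmetric. Sending even-indexed worlds to • and odd-indexed worlds to ∘ is a surjective bounded morphism onto the two-world frame with •↔∘, which is not antisymmetric.
Hence antisymmetry is not modally definable.

No — not modally definable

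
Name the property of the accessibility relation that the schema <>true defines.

Seriality

◇⊤ holds at w iff w has a successor, so frame-validity of ◇⊤ is exactly seriality. Equivalently via □ψ → ◇ψ:
Suppose □ψ→◇ψ is valid. At any x set V(ψ)=W. Then □ψ at x, so ◇ψ at x, so x has a successor.
Conversely, any frame satisfying forall x exists y Rxy validates the schema.
So the correspondent is seriality.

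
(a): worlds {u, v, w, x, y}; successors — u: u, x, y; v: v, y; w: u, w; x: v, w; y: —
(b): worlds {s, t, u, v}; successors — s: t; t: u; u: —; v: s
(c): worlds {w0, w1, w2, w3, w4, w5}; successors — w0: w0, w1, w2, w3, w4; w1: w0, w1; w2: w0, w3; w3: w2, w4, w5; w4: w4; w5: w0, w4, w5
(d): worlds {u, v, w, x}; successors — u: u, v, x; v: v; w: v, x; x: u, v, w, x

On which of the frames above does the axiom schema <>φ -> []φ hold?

(b)

This is the axiom for partial functionality; its first-order frame correspondent is forall x forall y forall z (Rxy & Rxz -> y = z).
(a): fails — u sees both u and x.
(b): condition met.
(c): fails — w0 sees both w0 and w1.
(d): fails — u sees both u and v.
Valid on: (b).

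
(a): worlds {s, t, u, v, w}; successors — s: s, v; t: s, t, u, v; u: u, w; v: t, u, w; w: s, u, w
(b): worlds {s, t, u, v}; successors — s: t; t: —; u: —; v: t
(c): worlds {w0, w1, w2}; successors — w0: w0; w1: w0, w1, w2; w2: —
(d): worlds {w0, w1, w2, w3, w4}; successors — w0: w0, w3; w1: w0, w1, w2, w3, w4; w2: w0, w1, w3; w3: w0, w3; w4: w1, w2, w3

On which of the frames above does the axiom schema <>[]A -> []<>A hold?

(d)

This is the axiom for convergence; its first-order frame correspondent is forall x forall y forall z (Rxy & Rxz -> exists w (Ryw & Rzw)).
(a): fails — Rsv and Rss but v and s have no common successor.
(b): fails — Rst and Rst but t and t have no common successor.
(c): fails — Rw1w2 and Rw1w2 but w2 and w2 have no common successor.
(d): holds.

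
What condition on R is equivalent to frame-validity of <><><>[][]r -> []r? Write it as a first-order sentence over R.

This is a Sahlqvist (Geach-type) schema ◇^3□^2r → □^1◇^0r.
Minimal-valuation argument: fix x; take any y with xR^3y and any z with xR^1z. Set V(r) to the set of worlds R-reachable from y in exactly 2 steps. Then □^2r holds at y, so the antecedent holds at x; validity forces ◇^0r at z, giving a w with zR^0w and yR^2w.
First-order correspondent: forall x forall y forall z ((x R^3 y & xRz) -> exists w (y R^2 w & z = w)).

forall x forall y forall z ((x R^3 y & xRz) -> exists w (y R^2 w & z = w))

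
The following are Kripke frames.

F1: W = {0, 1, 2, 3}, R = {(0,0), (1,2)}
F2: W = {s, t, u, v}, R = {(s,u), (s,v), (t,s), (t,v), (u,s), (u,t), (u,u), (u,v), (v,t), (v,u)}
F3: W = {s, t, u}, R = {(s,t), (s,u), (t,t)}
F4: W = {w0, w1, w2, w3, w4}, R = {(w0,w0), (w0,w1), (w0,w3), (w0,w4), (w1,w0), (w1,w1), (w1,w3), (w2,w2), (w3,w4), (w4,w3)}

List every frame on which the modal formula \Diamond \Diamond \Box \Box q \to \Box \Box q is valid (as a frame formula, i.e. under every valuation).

Frame correspondent (Sahlqvist): \forall x \forall y \forall z ((x R^2 y \wedge x R^2 z) \to \exists w (y R^2 w \wedge z = w)) — i.e. a generalized confluence (Geach) condition.
F1: holds.
F2: fails — sR²t, sR²s but no w with tR²w and s=w.
F3: holds.
F4: fails — w0R²w3, w0R²w0 but no w with w3R²w and w0=w.

F1, F3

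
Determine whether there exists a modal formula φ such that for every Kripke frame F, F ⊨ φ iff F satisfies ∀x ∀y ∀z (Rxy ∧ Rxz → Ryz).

This is a Sahlqvist condition; the 5 axiom ◇r → □◇r defines it.

Definable; ◇r → □◇r defines it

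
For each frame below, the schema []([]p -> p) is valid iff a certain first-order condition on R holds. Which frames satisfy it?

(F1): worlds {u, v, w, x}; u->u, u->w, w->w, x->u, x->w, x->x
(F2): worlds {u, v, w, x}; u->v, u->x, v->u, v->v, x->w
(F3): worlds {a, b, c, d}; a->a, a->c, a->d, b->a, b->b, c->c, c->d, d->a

(F1)

Frame correspondent (Sahlqvist): forall x forall y (Rxy -> Ryy) — i.e. shift-reflexivity.
(F1): holds.
(F2): fails — Rxw but not Rww.
(F3): fails — Rcd but not Rdd.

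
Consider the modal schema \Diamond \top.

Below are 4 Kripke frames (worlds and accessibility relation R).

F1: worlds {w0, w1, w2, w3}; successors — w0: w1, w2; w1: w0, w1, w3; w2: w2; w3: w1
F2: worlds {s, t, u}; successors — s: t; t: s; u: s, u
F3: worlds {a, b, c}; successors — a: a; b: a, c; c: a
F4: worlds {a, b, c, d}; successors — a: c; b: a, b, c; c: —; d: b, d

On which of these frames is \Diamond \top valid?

This is the axiom for seriality; its first-order frame correspondent is \forall x \exists y Rxy.
F1: ✓.
F2: ✓.
F3: ✓.
F4: fails — world c has no successor.

F1, F2, F3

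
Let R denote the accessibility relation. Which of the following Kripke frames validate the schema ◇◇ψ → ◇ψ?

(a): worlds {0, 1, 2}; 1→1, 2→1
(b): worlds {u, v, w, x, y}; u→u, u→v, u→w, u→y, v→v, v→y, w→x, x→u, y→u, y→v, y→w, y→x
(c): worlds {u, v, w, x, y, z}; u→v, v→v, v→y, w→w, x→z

The schema corresponds to transitivity: ∀x ∀y ∀z (Rxy ∧ Ryz → Rxz).
(a): condition met.
(b): fails — Ruw and Rwx but not Rux.
(c): fails — Ruv and Rvy but not Ruy.
Valid on: (a).

(a)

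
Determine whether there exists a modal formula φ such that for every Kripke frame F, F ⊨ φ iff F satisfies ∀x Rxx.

Yes, by □p → p

The condition is reflexivity. A defining modal formula is □p → p.
Suppose □p→p is valid. At any x set V(p)={w : Rxw}. Then □p holds at x, so p holds at x, i.e. Rxx.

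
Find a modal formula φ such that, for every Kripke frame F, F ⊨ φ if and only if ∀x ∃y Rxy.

□ψ → ◇ψ

A defining formula is □ψ → ◇ψ (the D axiom).
Suppose □ψ→◇ψ is valid. At any x set V(ψ)=W. Then □ψ at x, so ◇ψ at x, so x has a successor.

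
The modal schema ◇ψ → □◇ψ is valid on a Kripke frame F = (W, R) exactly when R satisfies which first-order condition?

This schema is the 5 axiom.
It corresponds to the Euclidean property: ∀x ∀y ∀z (Rxy ∧ Rxz → Ryz).

the Euclidean property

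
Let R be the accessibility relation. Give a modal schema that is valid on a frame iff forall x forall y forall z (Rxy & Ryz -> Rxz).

A defining formula is □s → □□s (the 4 axiom).
Suppose □s→□□s is valid. Take Rxy, Ryz and set V(s)={w : Rxw}. Then □s at x, so □□s at x, so □s at y, so s at z, i.e. Rxz.

□s → □□s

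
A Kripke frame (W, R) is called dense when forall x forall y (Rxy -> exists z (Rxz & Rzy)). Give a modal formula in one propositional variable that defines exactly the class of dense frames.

□□ψ → □ψ

A defining formula is □□ψ → □ψ (the C4 axiom).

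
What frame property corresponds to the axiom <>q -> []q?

This is the CD axiom.
It corresponds to partial functionality: forall x forall y forall z (Rxy & Rxz -> y = z).

Partial functionality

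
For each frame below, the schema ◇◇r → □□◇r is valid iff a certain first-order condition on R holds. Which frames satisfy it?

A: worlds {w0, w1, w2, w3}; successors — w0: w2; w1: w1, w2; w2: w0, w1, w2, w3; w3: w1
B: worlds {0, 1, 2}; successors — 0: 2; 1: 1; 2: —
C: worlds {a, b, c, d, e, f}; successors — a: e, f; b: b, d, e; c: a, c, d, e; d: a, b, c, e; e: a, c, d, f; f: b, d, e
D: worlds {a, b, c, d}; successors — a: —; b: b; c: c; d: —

B, D

This is the axiom for a generalized confluence (Geach) condition; its first-order frame correspondent is ∀x ∀y ∀z ((xR²y ∧ xR²z) → ∃w (y = w ∧ zRw)).
A: fails — w0R²w0, w0R²w0 but no w with w0=w and w0Rw.
B: condition met.
C: fails — aR²a, aR²a but no w with a=w and aRw.
D: condition met.
Valid on: B, D.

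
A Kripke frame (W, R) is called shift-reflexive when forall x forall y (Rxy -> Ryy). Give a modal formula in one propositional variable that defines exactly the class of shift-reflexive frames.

□(□p → p)

The condition is shift-reflexivity. The T□ schema □(□p → p) defines it.
Suppose □(□p→p) is valid. Take Rxy and set V(p)={w : Ryw}. Then at y, □p holds; since □(□p→p) at x, □p→p at y, so p at y, i.e. Ryy.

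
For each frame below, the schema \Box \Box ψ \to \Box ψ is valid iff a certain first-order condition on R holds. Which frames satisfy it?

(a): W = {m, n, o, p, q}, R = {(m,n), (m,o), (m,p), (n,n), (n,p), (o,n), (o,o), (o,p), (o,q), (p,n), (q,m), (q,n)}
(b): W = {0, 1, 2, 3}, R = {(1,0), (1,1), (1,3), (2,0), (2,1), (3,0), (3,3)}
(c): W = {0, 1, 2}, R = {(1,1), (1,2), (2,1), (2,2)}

The schema corresponds to density: \forall x \forall y (Rxy \to \exists z (Rxz \wedge Rzy)).
(a): fails — Rqm but no z with Rqz and Rzm.
(b): ✓.
(c): ✓.

(b), (c)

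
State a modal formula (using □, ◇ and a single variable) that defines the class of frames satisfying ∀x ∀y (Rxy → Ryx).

The condition is symmetry. The B schema ψ → □◇ψ defines it.
Suppose ψ→□◇ψ is valid. Take Rxy and set V(ψ)={x}. Then ψ at x, so □◇ψ at x, so ◇ψ at y, so some z with Ryz has ψ; z=x, i.e. Ryx.

ψ → □◇ψ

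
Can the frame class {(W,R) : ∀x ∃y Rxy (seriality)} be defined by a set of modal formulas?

The condition is seriality. A defining modal formula is □q → ◇q.
Suppose □q→◇q is valid. At any x set V(q)=W. Then □q at x, so ◇q at x, so x has a successor.

Definable; □q → ◇q defines it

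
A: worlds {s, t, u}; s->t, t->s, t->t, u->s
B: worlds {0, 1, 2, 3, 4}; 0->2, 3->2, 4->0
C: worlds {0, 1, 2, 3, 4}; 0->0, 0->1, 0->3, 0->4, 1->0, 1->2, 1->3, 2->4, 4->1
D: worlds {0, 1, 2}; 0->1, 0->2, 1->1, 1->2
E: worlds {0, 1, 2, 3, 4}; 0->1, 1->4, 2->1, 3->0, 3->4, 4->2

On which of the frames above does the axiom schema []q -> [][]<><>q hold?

A

The schema corresponds to a generalized confluence (Geach) condition: forall x forall z (x R^2 z -> exists w (xRw & z R^2 w)).
A: ✓.
B: fails — 4R²2 but no w with 4Rw and 2R²w.
C: fails — 0R²3 but no w with 0Rw and 3R²w.
D: fails — 0R²2 but no w with 0Rw and 2R²w.
E: fails — 3R²1 but no w with 3Rw and 1R²w.
Valid on: A.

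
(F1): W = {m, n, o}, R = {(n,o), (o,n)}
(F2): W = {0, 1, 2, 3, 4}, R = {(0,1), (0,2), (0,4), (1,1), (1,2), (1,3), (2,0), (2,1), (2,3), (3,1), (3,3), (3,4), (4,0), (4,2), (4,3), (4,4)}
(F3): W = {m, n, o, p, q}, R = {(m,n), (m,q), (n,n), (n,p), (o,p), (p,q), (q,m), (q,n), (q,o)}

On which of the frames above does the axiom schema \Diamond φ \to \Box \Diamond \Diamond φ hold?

Frame correspondent (Sahlqvist): \forall x \forall y \forall z ((xRy \wedge xRz) \to \exists w (y = w \wedge z R^2 w)) — i.e. a generalized confluence (Geach) condition.
(F1): ✓.
(F2): fails — 4R0, 4R2 but no w with 0=w and 2R²w.
(F3): fails — nRp, nRp but no w with p=w and pR²w.

(F1)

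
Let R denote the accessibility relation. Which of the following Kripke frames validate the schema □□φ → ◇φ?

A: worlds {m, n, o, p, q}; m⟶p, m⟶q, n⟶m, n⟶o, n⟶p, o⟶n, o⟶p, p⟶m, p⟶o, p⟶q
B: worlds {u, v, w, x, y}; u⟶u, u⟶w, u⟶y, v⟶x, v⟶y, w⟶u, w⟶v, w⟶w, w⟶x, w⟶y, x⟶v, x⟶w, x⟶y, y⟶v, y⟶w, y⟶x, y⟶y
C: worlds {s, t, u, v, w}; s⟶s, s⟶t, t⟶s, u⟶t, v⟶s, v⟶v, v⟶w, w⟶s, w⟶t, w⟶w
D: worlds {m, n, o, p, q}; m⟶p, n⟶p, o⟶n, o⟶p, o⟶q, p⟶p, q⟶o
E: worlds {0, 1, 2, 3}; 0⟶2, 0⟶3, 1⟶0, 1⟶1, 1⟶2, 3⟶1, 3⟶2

Frame correspondent (Sahlqvist): ∀x ∃w (xR²w ∧ xRw) — i.e. a generalized confluence (Geach) condition.
A: fails — at q but no w with qR²w and qRw.
B: holds.
C: fails — at u but no w* with uR²w* and uRw*.
D: fails — at q but no w with qR²w and qRw.
E: fails — at 2 but no w with 2R²w and 2Rw.

B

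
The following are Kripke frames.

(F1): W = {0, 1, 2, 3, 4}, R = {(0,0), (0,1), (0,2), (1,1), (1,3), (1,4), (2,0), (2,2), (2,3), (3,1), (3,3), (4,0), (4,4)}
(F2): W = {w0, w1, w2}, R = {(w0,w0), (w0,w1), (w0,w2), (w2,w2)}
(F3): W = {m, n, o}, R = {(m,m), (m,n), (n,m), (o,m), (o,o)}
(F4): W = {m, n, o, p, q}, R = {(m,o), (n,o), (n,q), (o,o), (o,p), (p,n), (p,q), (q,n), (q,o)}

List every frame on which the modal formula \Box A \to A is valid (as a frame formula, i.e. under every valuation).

This is the axiom for reflexivity; its first-order frame correspondent is \forall x Rxx.
(F1): holds.
(F2): fails — world w1 does not see itself.
(F3): fails — world n does not see itself.
(F4): fails — world m does not see itself.
Valid on: (F1).

(F1)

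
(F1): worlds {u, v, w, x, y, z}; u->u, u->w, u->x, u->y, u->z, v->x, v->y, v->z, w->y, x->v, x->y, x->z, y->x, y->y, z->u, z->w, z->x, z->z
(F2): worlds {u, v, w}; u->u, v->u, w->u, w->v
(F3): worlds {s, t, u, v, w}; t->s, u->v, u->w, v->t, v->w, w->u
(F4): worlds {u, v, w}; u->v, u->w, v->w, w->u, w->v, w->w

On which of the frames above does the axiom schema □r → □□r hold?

Frame correspondent (Sahlqvist): ∀x ∀y ∀z (Rxy ∧ Ryz → Rxz) — i.e. transitivity.
(F1): fails — Ryx and Rxv but not Ryv.
(F2): condition met.
(F3): fails — Ruv and Rvt but not Rut.
(F4): fails — Ruw and Rwu but not Ruu.
Valid on: (F2).

(F2)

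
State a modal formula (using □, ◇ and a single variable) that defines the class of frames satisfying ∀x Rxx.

□r → r

A defining formula is □r → r (the T axiom).
Suppose □r→r is valid. At any x set V(r)={w : Rxw}. Then □r holds at x, so r holds at x, i.e. Rxx.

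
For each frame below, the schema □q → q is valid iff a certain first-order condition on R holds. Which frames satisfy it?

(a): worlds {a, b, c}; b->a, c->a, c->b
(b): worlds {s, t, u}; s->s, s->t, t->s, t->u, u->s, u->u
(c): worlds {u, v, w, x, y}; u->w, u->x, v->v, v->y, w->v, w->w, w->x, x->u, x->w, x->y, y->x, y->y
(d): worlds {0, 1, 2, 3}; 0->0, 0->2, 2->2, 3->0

The schema corresponds to reflexivity: ∀x Rxx.
(a): fails — world a does not see itself.
(b): fails — world t does not see itself.
(c): fails — world u does not see itself.
(d): fails — world 1 does not see itself.

none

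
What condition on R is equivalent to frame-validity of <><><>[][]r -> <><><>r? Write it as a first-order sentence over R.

forall x forall y (x R^3 y -> exists w (y R^2 w & x R^3 w))

This is a Sahlqvist (Geach-type) schema ◇^3□^2r → □^0◇^3r.
Minimal-valuation argument: fix x; take any y with xR^3y and any z with xR^0z. Set V(r) to the set of worlds R-reachable from y in exactly 2 steps. Then □^2r holds at y, so the antecedent holds at x; validity forces ◇^3r at z, giving a w with zR^3w and yR^2w.
First-order correspondent: forall x forall y (x R^3 y -> exists w (y R^2 w & x R^3 w)).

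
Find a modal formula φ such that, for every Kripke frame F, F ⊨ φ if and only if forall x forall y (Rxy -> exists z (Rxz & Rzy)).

This is density; the standard corresponding axiom is C4: □□s → □s.
Suppose □□s→□s is valid. Take Rxy and set V(s)={w : xR²w}. Then □□s at x, so □s at x, so s at y, i.e. ∃z(Rxz∧Rzy).

□□s → □s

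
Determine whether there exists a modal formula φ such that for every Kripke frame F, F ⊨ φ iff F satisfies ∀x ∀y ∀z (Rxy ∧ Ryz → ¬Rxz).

If a class were modally definable it would be closed under surjective bounded morphisms (Goldblatt–Thomason).
The 3-cycle (worlds w0,w1,w2 with w0→w1→w2→w0) is intransitive. Mapping every world to a single reflexive point • is a surjective bounded morphism; the reflexive point is not intransitive (R••∧R•• but R••).
So no modal formula (or set of formulas) defines exactly the intransitive frames.

Not modally definable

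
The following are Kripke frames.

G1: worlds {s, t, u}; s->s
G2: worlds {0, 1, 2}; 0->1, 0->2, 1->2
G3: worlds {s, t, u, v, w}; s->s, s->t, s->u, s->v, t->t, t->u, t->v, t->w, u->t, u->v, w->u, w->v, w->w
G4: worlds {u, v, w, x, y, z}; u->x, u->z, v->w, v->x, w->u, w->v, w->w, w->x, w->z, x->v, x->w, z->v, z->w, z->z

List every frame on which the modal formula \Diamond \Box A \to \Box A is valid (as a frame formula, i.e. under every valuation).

This is the axiom for a generalized confluence (Geach) condition; its first-order frame correspondent is \forall x \forall y \forall z ((xRy \wedge xRz) \to \exists w (yRw \wedge z = w)).
G1: condition met.
G2: fails — 0R1, 0R1 but no w with 1Rw and 1=w.
G3: fails — sRt, sRs but no w* with tRw* and s=w*.
G4: fails — uRx, uRx but no t with xRt and x=t.
Valid on: G1.

G1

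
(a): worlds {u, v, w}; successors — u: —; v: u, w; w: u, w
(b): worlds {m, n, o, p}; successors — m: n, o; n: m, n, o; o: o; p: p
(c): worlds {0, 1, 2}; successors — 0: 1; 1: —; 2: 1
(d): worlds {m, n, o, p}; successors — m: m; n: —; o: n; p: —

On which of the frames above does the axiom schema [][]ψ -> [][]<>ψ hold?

(b), (c), (d)

Frame correspondent (Sahlqvist): forall x forall z (x R^2 z -> exists w (x R^2 w & zRw)) — i.e. a generalized confluence (Geach) condition.
(a): fails — vR²u but no t with vR²t and uRt.
(b): satisfies the condition.
(c): satisfies the condition.
(d): satisfies the condition.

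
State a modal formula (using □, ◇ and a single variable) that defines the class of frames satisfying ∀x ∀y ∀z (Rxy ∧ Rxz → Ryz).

A defining formula is ◇q → □◇q (the 5 axiom).
Suppose ◇q→□◇q is valid. Take Rxy, Rxz and set V(q)={y}. Then ◇q at x, so □◇q at x, so ◇q at z, so some w with Rzw has q; w=y, i.e. Rzy. By symmetry of the argument, Ryz.

◇q → □◇q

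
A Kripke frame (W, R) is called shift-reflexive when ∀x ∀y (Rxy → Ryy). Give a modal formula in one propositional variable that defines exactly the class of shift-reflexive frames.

This is shift-reflexivity; the standard corresponding axiom is T□: □(□s → s).
Suppose □(□s→s) is valid. Take Rxy and set V(s)={w : Ryw}. Then at y, □s holds; since □(□s→s) at x, □s→s at y, so s at y, i.e. Ryy.

□(□s → s)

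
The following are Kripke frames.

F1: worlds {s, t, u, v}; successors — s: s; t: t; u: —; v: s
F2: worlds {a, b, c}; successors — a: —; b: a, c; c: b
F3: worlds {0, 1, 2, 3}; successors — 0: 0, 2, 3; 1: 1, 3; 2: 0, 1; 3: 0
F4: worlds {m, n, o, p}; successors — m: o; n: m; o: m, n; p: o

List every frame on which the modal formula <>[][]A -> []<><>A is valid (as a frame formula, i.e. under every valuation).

This is the axiom for a generalized confluence (Geach) condition; its first-order frame correspondent is forall x forall y forall z ((xRy & xRz) -> exists w (y R^2 w & z R^2 w)).
F1: holds.
F2: fails — bRa, bRa but no w with aR²w and aR²w.
F3: holds.
F4: fails — oRm, oRn but no w with mR²w and nR²w.

F1, F3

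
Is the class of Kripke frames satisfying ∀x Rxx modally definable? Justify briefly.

Definable; □p → p defines it

The condition is reflexivity. A defining modal formula is □p → p.
Suppose □p→p is valid. At any x set V(p)={w : Rxw}. Then □p holds at x, so p holds at x, i.e. Rxx.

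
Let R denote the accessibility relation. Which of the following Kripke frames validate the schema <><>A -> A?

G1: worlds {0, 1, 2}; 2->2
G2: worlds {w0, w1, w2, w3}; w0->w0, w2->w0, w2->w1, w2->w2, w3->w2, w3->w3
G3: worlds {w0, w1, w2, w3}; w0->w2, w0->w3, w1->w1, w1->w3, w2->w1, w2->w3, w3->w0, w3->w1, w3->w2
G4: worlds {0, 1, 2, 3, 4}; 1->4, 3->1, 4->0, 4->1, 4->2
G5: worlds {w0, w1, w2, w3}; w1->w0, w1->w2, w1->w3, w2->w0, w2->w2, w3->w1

Frame correspondent (Sahlqvist): forall x forall y (x R^2 y -> exists w (y = w & x = w)) — i.e. a generalized confluence (Geach) condition.
G1: ✓.
G2: fails — w2R²w0 but w0 ≠ w2.
G3: fails — w0R²w1 but w1 ≠ w0.
G4: fails — 1R²0 but 0 ≠ 1.
G5: fails — w1R²w0 but w0 ≠ w1.
Valid on: G1.

G1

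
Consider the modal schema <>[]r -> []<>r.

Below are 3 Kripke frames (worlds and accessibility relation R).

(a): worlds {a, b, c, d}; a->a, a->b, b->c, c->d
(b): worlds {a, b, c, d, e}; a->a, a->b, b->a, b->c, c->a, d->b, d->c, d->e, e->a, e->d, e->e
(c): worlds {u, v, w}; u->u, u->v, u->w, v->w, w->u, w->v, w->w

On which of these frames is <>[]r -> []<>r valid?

(b), (c)

The schema corresponds to convergence: forall x forall y forall z (Rxy & Rxz -> exists w (Ryw & Rzw)).
(a): fails — Raa and Rab but a and b have no common successor.
(b): condition met.
(c): condition met.
Valid on: (b), (c).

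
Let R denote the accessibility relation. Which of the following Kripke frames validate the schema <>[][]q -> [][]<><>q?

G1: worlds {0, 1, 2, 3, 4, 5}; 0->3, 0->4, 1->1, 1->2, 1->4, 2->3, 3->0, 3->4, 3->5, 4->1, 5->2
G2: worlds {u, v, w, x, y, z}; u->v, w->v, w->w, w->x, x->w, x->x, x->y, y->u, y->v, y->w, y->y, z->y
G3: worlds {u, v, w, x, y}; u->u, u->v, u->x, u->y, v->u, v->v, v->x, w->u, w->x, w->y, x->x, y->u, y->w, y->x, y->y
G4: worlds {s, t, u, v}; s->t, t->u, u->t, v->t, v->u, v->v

G3

This is the axiom for a generalized confluence (Geach) condition; its first-order frame correspondent is forall x forall y forall z ((xRy & x R^2 z) -> exists w (y R^2 w & z R^2 w)).
G1: fails — 0R4, 0R²5 but no w with 4R²w and 5R²w.
G2: fails — wRv, wR²v but no t with vR²t and vR²t.
G3: satisfies the condition.
G4: fails — sRt, sR²u but no w with tR²w and uR²w.
Valid on: G3.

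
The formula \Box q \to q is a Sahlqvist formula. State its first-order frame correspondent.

This is the T axiom.
It corresponds to reflexivity: \forall x Rxx.

reflexivity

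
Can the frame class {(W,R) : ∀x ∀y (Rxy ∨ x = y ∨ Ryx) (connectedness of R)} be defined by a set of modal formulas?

No — not modally definable

If a class were modally definable it would be closed under disjoint unions (Goldblatt–Thomason).
Take 4 disjoint single-world reflexive frames: each is trivially connected, but their disjoint union has 4 worlds with no edge between distinct components, so it is not connected.
So no modal formula (or set of formulas) defines exactly the connected frames.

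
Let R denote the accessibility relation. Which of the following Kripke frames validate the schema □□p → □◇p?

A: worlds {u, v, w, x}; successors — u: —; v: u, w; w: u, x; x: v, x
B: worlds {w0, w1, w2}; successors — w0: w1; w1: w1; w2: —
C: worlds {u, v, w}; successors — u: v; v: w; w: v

B, C

The schema corresponds to a generalized confluence (Geach) condition: ∀x ∀z (xRz → ∃w (xR²w ∧ zRw)).
A: fails — vRu but no t with vR²t and uRt.
B: satisfies the condition.
C: satisfies the condition.
Valid on: B, C.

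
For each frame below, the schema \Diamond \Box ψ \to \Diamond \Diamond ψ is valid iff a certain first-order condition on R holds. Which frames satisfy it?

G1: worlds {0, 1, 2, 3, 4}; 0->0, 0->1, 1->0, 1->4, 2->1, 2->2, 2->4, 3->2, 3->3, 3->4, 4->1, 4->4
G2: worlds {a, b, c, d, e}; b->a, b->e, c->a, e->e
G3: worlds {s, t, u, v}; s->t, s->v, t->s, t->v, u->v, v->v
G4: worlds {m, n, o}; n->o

G1, G3

The schema corresponds to a generalized confluence (Geach) condition: \forall x \forall y (xRy \to \exists w (yRw \wedge x R^2 w)).
G1: ✓.
G2: fails — bRa but no w with aRw and bR²w.
G3: ✓.
G4: fails — nRo but no w with oRw and nR²w.
Valid on: G1, G3.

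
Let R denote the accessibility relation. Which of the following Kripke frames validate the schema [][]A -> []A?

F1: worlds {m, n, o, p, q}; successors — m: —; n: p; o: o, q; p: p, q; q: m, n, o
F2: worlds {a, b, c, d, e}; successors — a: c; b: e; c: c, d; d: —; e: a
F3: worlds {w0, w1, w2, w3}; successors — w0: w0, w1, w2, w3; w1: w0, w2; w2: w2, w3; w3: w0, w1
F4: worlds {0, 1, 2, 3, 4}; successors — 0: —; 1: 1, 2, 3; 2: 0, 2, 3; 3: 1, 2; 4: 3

F3

Frame correspondent (Sahlqvist): forall x forall y (Rxy -> exists z (Rxz & Rzy)) — i.e. density.
F1: fails — Rqm but no z with Rqz and Rzm.
F2: fails — Rea but no z with Rez and Rza.
F3: condition met.
F4: fails — R43 but no z with R4z and Rz3.
Valid on: F3.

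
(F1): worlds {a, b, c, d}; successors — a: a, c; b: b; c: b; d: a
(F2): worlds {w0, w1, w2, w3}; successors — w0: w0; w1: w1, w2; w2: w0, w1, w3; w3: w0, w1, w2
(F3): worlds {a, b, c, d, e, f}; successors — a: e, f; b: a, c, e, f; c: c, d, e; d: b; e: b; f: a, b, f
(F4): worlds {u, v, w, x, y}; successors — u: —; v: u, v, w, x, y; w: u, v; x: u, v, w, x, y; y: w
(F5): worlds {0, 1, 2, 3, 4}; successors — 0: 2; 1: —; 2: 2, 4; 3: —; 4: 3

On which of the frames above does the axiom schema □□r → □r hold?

Frame correspondent (Sahlqvist): ∀x ∀y (Rxy → ∃z (Rxz ∧ Rzy)) — i.e. density.
(F1): holds.
(F2): fails — Rw2w3 but no z with Rw2z and Rzw3.
(F3): fails — Reb but no z with Rez and Rzb.
(F4): fails — Ryw but no z with Ryz and Rzw.
(F5): fails — R43 but no z with R4z and Rz3.
Valid on: (F1).

(F1)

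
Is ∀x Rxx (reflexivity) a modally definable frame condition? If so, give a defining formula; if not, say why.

Yes: it is reflexivity, defined by the T schema □q → q.

Yes, by □q → q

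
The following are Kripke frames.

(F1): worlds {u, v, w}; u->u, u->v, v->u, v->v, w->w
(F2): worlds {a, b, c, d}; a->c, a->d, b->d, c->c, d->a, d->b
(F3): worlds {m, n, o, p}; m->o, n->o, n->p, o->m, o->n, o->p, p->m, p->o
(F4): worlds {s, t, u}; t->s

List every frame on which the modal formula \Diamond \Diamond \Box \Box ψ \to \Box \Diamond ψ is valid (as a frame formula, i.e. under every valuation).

(F1), (F4)

Frame correspondent (Sahlqvist): \forall x \forall y \forall z ((x R^2 y \wedge xRz) \to \exists w (y R^2 w \wedge zRw)) — i.e. a generalized confluence (Geach) condition.
(F1): satisfies the condition.
(F2): fails — aR²b, aRc but no w with bR²w and cRw.
(F3): fails — oR²m, oRm but no w with mR²w and mRw.
(F4): satisfies the condition.
Valid on: (F1), (F4).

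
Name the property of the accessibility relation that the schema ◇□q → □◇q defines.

Convergence

Suppose ◇□q→□◇q is valid. Take Rxy, Rxz and set V(q)={w : Ryw}. Then □q at y so ◇□q at x, so □◇q at x, so ◇q at z, giving w with Rzw and Ryw.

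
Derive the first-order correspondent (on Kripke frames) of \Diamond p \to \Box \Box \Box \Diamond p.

\forall x \forall y \forall z ((xRy \wedge x R^3 z) \to \exists w (y = w \wedge zRw))

This is a Sahlqvist (Geach-type) schema ◇^1□^0p → □^3◇^1p.
Minimal-valuation argument: fix x; take any y with xR^1y and any z with xR^3z. Set V(p) to the set of worlds R-reachable from y in exactly 0 steps. Then □^0p holds at y, so the antecedent holds at x; validity forces ◇^1p at z, giving a w with zR^1w and yR^0w.
First-order correspondent: \forall x \forall y \forall z ((xRy \wedge x R^3 z) \to \exists w (y = w \wedge zRw)).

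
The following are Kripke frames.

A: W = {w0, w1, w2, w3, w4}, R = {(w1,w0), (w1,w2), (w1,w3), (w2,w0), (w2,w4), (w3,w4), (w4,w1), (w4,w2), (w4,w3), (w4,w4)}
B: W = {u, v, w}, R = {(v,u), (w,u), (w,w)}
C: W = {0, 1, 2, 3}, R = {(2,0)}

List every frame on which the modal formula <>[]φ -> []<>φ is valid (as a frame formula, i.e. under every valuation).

This is the axiom for convergence; its first-order frame correspondent is forall x forall y forall z (Rxy & Rxz -> exists w (Ryw & Rzw)).
A: fails — Rw1w2 and Rw1w0 but w2 and w0 have no common successor.
B: fails — Rvu and Rvu but u and u have no common successor.
C: fails — R20 and R20 but 0 and 0 have no common successor.

none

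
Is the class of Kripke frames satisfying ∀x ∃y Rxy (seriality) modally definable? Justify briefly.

Yes: it is seriality, defined by the D schema □q → ◇q.
Suppose □q→◇q is valid. At any x set V(q)=W. Then □q at x, so ◇q at x, so x has a successor.

Definable; □q → ◇q defines it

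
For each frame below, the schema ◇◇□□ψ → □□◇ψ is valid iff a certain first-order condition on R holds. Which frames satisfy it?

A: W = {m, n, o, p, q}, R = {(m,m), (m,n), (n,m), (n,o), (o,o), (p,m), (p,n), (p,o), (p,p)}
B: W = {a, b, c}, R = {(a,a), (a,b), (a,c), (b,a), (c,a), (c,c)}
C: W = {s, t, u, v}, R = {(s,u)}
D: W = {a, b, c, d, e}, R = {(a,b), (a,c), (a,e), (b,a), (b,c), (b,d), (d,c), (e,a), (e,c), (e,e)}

B, C

This is the axiom for a generalized confluence (Geach) condition; its first-order frame correspondent is ∀x ∀y ∀z ((xR²y ∧ xR²z) → ∃w (yR²w ∧ zRw)).
A: fails — mR²o, mR²m but no w with oR²w and mRw.
B: satisfies the condition.
C: satisfies the condition.
D: fails — aR²a, aR²c but no w with aR²w and cRw.
Valid on: B, C.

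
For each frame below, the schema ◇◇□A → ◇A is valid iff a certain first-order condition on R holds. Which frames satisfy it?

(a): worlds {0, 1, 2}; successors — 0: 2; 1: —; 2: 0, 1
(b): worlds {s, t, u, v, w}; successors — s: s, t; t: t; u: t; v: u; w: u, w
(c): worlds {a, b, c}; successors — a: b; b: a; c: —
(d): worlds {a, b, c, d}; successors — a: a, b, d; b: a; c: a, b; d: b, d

This is the axiom for a generalized confluence (Geach) condition; its first-order frame correspondent is ∀x ∀y (xR²y → ∃w (yRw ∧ xRw)).
(a): fails — 0R²1 but no w with 1Rw and 0Rw.
(b): fails — vR²t but no w* with tRw* and vRw*.
(c): condition met.
(d): fails — bR²d but no w with dRw and bRw.

(c)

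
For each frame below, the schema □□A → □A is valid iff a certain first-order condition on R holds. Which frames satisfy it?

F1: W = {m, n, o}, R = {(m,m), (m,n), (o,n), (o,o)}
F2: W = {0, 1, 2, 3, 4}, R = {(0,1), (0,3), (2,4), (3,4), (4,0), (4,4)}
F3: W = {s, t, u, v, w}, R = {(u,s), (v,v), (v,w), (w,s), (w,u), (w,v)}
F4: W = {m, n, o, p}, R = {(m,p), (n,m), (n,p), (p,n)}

This is the axiom for density; its first-order frame correspondent is ∀x ∀y (Rxy → ∃z (Rxz ∧ Rzy)).
F1: ✓.
F2: fails — R01 but no z with R0z and Rz1.
F3: fails — Rwu but no z with Rwz and Rzu.
F4: fails — Rnm but no z with Rnz and Rzm.

F1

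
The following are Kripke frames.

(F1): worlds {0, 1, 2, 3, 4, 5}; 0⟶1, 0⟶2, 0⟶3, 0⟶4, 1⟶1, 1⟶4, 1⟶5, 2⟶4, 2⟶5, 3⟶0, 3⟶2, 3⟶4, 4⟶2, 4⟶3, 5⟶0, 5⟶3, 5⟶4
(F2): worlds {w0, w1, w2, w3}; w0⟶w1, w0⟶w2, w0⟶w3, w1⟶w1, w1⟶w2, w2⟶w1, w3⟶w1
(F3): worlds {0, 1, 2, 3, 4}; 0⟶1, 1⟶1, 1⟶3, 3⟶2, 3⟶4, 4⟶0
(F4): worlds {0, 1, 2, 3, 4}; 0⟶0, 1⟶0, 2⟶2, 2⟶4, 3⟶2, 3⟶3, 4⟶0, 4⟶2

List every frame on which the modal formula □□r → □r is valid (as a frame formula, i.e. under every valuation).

(F4)

Frame correspondent (Sahlqvist): ∀x ∀y (Rxy → ∃z (Rxz ∧ Rzy)) — i.e. density.
(F1): fails — R25 but no z with R2z and Rz5.
(F2): fails — Rw0w3 but no z with Rw0z and Rzw3.
(F3): fails — R34 but no z with R3z and Rz4.
(F4): satisfies the condition.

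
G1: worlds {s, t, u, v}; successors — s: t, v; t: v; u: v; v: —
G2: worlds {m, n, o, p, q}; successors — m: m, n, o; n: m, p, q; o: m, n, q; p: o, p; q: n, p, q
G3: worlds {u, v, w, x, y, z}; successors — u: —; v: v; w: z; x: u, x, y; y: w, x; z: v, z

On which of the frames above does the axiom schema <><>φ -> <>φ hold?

G1

Frame correspondent (Sahlqvist): forall x forall y forall z (Rxy & Ryz -> Rxz) — i.e. transitivity.
G1: satisfies the condition.
G2: fails — Rom and Rmo but not Roo.
G3: fails — Ryx and Rxu but not Ryu.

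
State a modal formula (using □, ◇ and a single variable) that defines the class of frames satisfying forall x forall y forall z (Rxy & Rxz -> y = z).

This is partial functionality; the standard corresponding axiom is CD: ◇r → □r.

◇r → □r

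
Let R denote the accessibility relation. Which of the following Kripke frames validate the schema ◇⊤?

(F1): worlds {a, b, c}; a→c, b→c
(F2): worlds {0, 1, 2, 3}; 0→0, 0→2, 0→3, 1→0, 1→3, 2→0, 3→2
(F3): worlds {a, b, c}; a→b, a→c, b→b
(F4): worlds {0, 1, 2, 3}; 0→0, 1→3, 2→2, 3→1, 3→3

Frame correspondent (Sahlqvist): ∀x ∃y Rxy — i.e. seriality.
(F1): fails — world c has no successor.
(F2): ✓.
(F3): fails — world c has no successor.
(F4): ✓.

(F2), (F4)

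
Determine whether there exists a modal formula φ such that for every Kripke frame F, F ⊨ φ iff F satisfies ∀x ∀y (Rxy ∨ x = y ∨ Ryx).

Not modally definable

Any modally definable frame class is closed under disjoint unions.
Take 2 disjoint single-world reflexive frames: each is trivially connected, but their disjoint union has 2 worlds with no edge between distinct components, so it is not connected.
So no modal formula (or set of formulas) defines exactly the connected frames.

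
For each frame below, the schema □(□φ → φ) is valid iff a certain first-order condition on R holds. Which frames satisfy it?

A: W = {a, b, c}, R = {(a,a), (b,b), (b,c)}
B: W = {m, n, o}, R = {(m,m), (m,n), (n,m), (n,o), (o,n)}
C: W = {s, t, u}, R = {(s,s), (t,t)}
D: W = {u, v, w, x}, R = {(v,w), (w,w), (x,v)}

C

The schema corresponds to shift-reflexivity: ∀x ∀y (Rxy → Ryy).
A: fails — Rbc but not Rcc.
B: fails — Ron but not Rnn.
C: condition met.
D: fails — Rxv but not Rvv.
Valid on: C.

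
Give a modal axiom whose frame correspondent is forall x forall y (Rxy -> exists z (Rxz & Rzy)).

□□r → □r

The condition is density. The C4 schema □□r → □r defines it.
Suppose □□r→□r is valid. Take Rxy and set V(r)={w : xR²w}. Then □□r at x, so □r at x, so r at y, i.e. ∃z(Rxz∧Rzy).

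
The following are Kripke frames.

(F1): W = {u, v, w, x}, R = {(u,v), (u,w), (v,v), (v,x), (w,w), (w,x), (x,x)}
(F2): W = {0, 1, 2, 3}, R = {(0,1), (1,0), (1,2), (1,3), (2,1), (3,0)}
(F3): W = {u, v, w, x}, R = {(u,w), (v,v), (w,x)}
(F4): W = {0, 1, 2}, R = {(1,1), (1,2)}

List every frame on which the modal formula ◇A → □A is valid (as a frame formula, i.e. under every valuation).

This is the axiom for partial functionality; its first-order frame correspondent is ∀x ∀y ∀z (Rxy ∧ Rxz → y = z).
(F1): fails — u sees both v and w.
(F2): fails — 1 sees both 0 and 2.
(F3): ✓.
(F4): fails — 1 sees both 1 and 2.

(F3)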